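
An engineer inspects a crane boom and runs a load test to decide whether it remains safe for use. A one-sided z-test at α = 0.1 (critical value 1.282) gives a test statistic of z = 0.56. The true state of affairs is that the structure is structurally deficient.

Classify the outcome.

Type II error

The conventional null hypothesis is that the structure meets the required load capacity (safe).
Since z = 0.56 ≤ z* = 1.282, H₀ is not rejected.
H₀ is false (actually the structure is structurally deficient).
Failing to reject a false H₀ is a Type II error.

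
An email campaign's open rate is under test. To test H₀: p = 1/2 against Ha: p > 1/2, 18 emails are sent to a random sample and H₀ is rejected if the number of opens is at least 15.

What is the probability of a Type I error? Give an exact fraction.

The Type I error probability is α = P(K ≥ 15) computed under H₀, where K ~ Binomial(18, 1/2).
That's C(18,15) + C(18,16) + C(18,17) + C(18,18) over 2^18, i.e. (816 + 153 + 18 + 1)/262144 = 988/262144 = 247/65536.

247/65536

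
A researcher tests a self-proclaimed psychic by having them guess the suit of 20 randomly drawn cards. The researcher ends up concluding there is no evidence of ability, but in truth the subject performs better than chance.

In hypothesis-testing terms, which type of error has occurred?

The null hypothesis here is that the subject is guessing at random (p = 1/4).
'Concluding there is no evidence of ability' corresponds to failing to reject H₀.
H₀ was not rejected but H₀ is false — a Type II error (false negative).

Type II error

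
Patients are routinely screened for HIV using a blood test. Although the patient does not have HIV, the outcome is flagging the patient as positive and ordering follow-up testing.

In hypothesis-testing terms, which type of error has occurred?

The null hypothesis here is that the patient does not have HIV.
'Flagging the patient as positive and ordering follow-up testing' corresponds to rejecting H₀.
H₀ was rejected but H₀ is true — a Type I error (false positive).

Type I error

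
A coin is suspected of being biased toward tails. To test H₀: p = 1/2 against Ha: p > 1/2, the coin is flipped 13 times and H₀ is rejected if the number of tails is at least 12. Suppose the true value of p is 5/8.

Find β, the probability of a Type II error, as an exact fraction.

A Type II error is failing to reject when Ha holds: with p = 5/8, β = P(X ≤ 11).
Adding the binomial probabilities P(X=0)+…+P(X=11) at p = 5/8 gives 134753406597/137438953472.

134753406597/137438953472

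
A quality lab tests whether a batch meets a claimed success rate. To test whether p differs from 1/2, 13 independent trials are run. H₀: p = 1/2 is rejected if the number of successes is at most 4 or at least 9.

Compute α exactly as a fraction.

α = P(S ≤ 4 or S ≥ 9 | p = 1/2), S ~ Binomial(13, 1/2).
Each tail has probability (1 + 13 + 78 + 286 + 715)/8192; doubling gives α = 2186/8192 = 1093/4096.

1093/4096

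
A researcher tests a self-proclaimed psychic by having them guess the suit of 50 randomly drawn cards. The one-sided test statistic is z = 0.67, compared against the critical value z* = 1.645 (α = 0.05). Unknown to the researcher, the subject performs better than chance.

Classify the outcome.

Type II error

The conventional null hypothesis is that the subject is guessing at random (p = 1/4).
Since z = 0.67 ≤ z* = 1.645, H₀ is not rejected.
H₀ is false (actually the subject performs better than chance).
Failing to reject a false H₀ is a Type II error.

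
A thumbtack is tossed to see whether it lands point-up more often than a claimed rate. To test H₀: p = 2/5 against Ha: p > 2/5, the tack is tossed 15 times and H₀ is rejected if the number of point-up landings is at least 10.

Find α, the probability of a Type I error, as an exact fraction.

α = P(reject H₀ | H₀ true) = P(S ≥ 10 | p = 2/5), with S ~ Binomial(15, 2/5).
P(S ≥ 10) = Σ_{j=10}^{15} C(15,j)·(2/5)^j·(3/5)^{15-j} = 1032510464/30517578125.

1032510464/30517578125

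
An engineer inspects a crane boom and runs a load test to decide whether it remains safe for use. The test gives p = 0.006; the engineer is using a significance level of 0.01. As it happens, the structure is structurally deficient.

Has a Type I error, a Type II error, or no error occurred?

The conventional null hypothesis is that the structure meets the required load capacity (safe).
Since p = 0.006 < α = 0.01, H₀ is rejected.
H₀ is false (actually the structure is structurally deficient).
The decision matches the true state — no error.

No error (correct decision).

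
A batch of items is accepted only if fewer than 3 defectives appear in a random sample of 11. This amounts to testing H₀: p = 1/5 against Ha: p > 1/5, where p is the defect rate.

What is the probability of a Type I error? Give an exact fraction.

The significance level is the probability, assuming p = 1/5, of seeing 3 or more defectives in 11 draws.
α = 1 − P(X ≤ 2) = 1 − 6029312/9765625 = 3736313/9765625.

3736313/9765625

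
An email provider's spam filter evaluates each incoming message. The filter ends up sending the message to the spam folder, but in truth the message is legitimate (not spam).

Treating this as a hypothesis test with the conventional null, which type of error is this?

Type I error

The null hypothesis here is that the message is legitimate (not spam).
'Sending the message to the spam folder' corresponds to rejecting H₀.
H₀ was rejected but H₀ is true — a Type I error (false positive).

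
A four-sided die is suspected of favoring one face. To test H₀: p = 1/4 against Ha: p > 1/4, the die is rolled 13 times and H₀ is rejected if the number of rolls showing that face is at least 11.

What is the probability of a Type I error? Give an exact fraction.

The Type I error probability is α = P(X ≥ 11) computed under H₀, where X ~ Binomial(13, 1/4).
Adding the binomial terms for j = 11 through 13 with p = 1/4 yields 371/33554432.

371/33554432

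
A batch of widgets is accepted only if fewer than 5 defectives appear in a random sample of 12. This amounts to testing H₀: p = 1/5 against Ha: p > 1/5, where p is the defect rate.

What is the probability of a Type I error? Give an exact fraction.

3542749/48828125

α = P(reject H₀ | H₀ true) = P(S ≥ 5 | p = 1/5), S ~ Binomial(12, 1/5).
Via the complement, α = 1 − Σ_{j=0}^{4} C(12,j)(1/5)^j(4/5)^{12-j} = 3542749/48828125.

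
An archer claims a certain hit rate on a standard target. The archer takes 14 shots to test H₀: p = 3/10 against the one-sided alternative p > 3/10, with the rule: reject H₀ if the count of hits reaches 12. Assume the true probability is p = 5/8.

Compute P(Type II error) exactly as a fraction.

2070361146177/2199023255552

Under the alternative p = 5/8, Y ~ Binomial(14, 5/8); β is the probability the test does not reject, P(Y < 12).
Summing C(14,j)·(5/8)^j·(3/8)^{14-j} for j = 0..11 gives 2070361146177/2199023255552.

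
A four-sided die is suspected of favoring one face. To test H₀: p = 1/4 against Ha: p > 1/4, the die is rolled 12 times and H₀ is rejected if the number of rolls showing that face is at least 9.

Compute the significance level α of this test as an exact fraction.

6571/16777216

α = P(reject H₀ | H₀ true) = P(K ≥ 9 | p = 1/4), with K ~ Binomial(12, 1/4).
Adding the binomial terms for j = 9 through 12 with p = 1/4 yields 6571/16777216.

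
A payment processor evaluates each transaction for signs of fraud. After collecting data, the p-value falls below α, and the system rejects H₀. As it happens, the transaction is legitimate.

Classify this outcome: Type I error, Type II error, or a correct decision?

Type I error

The conventional null hypothesis here is that the transaction is legitimate.
H₀ was rejected, but H₀ is actually true.
Rejecting a true null hypothesis is a Type I error (false positive).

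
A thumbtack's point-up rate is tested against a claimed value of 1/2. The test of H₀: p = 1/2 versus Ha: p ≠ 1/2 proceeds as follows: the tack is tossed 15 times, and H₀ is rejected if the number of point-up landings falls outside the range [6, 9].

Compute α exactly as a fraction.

The significance level is the null-hypothesis probability of the rejection region {≤5} ∪ {≥10}.
The two tails are symmetric, so α = 2·(1 + 15 + 105 + 455 + 1365 + 3003)/2^15 = 9888/32768 = 309/1024.

309/1024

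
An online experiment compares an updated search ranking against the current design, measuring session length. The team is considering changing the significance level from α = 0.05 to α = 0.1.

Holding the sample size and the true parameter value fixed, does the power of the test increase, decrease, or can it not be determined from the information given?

A larger α widens the rejection region, so when the alternative is true more outcomes lead to rejection — failing to reject becomes less likely.
Since power = 1 − β and β decreases, power increases.

It increases.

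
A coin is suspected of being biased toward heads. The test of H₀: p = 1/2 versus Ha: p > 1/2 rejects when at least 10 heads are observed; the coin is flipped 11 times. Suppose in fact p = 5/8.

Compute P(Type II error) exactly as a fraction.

A Type II error is failing to reject when Ha holds: with p = 5/8, β = P(S ≤ 9).
Equivalently, β = 1 − P(S ≥ 10) = 4109420421/4294967296.

4109420421/4294967296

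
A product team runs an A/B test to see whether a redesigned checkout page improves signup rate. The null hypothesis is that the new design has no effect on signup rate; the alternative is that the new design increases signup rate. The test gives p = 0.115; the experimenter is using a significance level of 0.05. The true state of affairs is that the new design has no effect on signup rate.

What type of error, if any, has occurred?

Since p = 0.115 ≥ α = 0.05, H₀ is not rejected.
H₀ is true (actually the new design has no effect on signup rate).
The decision matches the true state — no error.

No error (correct decision).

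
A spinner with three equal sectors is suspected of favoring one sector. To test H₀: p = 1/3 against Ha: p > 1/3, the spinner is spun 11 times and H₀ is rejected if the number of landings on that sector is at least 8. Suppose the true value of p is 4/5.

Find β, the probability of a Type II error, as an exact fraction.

Under the alternative p = 4/5, S ~ Binomial(11, 4/5); β is the probability the test does not reject, P(S < 8).
Equivalently, β = 1 − P(S ≥ 8) = 12589/78125.

12589/78125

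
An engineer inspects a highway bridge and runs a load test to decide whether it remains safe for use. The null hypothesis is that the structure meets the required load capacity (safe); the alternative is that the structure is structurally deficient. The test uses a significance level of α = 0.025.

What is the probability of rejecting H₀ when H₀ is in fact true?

The significance level α is, by definition, the probability of a Type I error — P(reject H₀ | H₀ true).

0.025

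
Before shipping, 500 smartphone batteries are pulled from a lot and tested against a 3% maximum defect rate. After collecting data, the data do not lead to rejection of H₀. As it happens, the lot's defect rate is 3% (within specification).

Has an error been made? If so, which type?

The conventional null hypothesis here is that the lot's defect rate is 3% (within specification).
The test retained a true H₀ — the decision matches the true state.

Neither — the decision is correct.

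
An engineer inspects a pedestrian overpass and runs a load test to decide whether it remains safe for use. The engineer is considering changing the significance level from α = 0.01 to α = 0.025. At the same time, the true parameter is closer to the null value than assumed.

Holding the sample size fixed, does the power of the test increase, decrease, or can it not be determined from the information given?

The first change alone would make β decrease; the second alone would make β increase. Which effect dominates depends on the magnitudes, which are not given.
Since power = 1 − β, the effect on power is likewise indeterminate.

Cannot be determined from the information given.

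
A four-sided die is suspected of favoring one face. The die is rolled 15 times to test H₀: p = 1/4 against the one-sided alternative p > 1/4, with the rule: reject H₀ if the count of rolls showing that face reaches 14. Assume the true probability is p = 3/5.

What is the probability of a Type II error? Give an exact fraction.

β = P(fail to reject H₀ | Ha true) = P(S ≤ 13 | p = 3/5), S ~ Binomial(15, 3/5).
Equivalently, β = 1 − P(S ≥ 14) = 30359740148/30517578125.

30359740148/30517578125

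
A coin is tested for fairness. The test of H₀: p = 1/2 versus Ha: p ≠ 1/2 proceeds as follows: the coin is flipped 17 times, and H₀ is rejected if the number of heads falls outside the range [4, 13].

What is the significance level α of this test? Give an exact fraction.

α = P(K ≤ 3 or K ≥ 14 | p = 1/2), K ~ Binomial(17, 1/2).
Each tail has probability (1 + 17 + 136 + 680)/131072; doubling gives α = 1668/131072 = 417/32768.

417/32768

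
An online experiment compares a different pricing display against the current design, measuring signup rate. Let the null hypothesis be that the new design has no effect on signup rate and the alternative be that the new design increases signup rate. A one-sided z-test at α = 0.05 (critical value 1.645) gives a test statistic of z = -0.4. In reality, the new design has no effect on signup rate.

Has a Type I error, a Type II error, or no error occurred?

No error (correct decision).

Since z = -0.4 ≤ z* = 1.645, H₀ is not rejected.
H₀ is true (actually the new design has no effect on signup rate).
The decision matches the true state — no error.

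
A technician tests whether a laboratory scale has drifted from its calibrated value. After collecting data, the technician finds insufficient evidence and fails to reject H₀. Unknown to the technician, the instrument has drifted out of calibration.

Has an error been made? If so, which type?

The conventional null hypothesis here is that the instrument is correctly calibrated.
H₀ was not rejected, but H₀ is actually false.
Failing to reject a false null hypothesis is a Type II error (false negative).

Type II error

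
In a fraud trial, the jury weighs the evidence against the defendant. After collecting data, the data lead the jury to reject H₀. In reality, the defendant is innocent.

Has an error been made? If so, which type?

The conventional null hypothesis here is that the defendant is innocent.
H₀ was rejected, but H₀ is actually true.
Rejecting a true null hypothesis is a Type I error (false positive).

Type I error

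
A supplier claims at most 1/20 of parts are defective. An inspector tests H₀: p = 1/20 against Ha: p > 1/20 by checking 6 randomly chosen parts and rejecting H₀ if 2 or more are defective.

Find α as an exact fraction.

83901/2560000

Under H₀, X ~ Binomial(6, 1/20); the Type I error rate is P(X ≥ 2).
Via the complement, α = 1 − Σ_{j=0}^{1} C(6,j)(1/20)^j(19/20)^{6-j} = 83901/2560000.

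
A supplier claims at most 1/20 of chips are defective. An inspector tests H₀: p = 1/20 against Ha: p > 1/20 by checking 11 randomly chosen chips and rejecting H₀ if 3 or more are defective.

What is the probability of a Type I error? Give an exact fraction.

4992302221/327680000000

The significance level is the probability, assuming p = 1/20, of seeing 3 or more defectives in 11 draws.
Computing the lower-tail complement: 1 − 322687697779/327680000000 = 4992302221/327680000000.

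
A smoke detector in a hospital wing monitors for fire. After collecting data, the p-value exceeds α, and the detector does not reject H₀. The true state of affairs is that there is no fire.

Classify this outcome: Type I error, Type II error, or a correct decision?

The conventional null hypothesis here is that there is no fire.
The test retained a true H₀ — the decision matches the true state.

No error — this is a correct decision.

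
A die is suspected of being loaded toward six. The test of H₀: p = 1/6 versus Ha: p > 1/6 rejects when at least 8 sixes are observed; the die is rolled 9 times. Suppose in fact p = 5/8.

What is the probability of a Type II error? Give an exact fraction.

3803679/4194304

β = P(fail to reject H₀ | Ha true) = P(X ≤ 7 | p = 5/8), X ~ Binomial(9, 5/8).
Equivalently, β = 1 − P(X ≥ 8) = 3803679/4194304.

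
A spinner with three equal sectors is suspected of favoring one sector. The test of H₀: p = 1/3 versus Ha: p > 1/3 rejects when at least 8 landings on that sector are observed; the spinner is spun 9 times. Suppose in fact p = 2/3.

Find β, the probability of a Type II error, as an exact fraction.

β = P(fail to reject H₀ | Ha true) = P(X ≤ 7 | p = 2/3), X ~ Binomial(9, 2/3).
Equivalently, β = 1 − P(X ≥ 8) = 16867/19683.

16867/19683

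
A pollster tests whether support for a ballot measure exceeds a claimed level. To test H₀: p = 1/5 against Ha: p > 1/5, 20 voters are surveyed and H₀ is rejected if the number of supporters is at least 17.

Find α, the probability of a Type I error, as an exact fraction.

The Type I error probability is α = P(Y ≥ 17) computed under H₀, where Y ~ Binomial(20, 1/5).
Adding the binomial terms for j = 17 through 20 with p = 1/5 yields 76081/95367431640625.

76081/95367431640625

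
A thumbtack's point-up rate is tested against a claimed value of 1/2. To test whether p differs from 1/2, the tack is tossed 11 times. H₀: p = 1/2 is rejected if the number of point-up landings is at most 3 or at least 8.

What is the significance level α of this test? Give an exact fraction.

29/128

The significance level is the null-hypothesis probability of the rejection region {≤3} ∪ {≥8}.
By symmetry, α = 2·P(K ≤ 3) = 2·(1 + 11 + 55 + 165)/2048 = 464/2048 = 29/128.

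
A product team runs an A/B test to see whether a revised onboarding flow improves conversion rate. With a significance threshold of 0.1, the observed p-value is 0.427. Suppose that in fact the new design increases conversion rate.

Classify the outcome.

Type II error

The conventional null hypothesis is that the new design has no effect on conversion rate.
Since p = 0.427 ≥ α = 0.1, H₀ is not rejected.
H₀ is false (actually the new design increases conversion rate).
Failing to reject a false H₀ is a Type II error.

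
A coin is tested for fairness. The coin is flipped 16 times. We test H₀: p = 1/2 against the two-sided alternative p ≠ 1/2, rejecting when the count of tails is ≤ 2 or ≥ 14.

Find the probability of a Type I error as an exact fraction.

Under H₀, X ~ Binomial(16, 1/2); α is the probability of landing in either tail, P(X ≤ 2) + P(X ≥ 14).
By symmetry, α = 2·P(X ≤ 2) = 2·(1 + 16 + 120)/65536 = 274/65536 = 137/32768.

137/32768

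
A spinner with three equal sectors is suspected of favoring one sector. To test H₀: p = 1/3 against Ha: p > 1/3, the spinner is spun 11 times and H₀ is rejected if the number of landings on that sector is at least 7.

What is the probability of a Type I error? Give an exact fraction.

The Type I error probability is α = P(X ≥ 7) computed under H₀, where X ~ Binomial(11, 1/3).
Summing C(11,j)(1/3)^j(2/3)^{11−j} for j = 7,…,11 gives 2281/59049.

2281/59049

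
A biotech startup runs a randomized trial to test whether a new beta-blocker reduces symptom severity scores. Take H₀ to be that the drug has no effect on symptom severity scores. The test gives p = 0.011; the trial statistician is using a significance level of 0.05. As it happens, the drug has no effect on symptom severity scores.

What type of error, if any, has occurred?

Since p = 0.011 < α = 0.05, H₀ is rejected.
H₀ is true (actually the drug has no effect on symptom severity scores).
Rejecting a true H₀ is a Type I error.

Type I error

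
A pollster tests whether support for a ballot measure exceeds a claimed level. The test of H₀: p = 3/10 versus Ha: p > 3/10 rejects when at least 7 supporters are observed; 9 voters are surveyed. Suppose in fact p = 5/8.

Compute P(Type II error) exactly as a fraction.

β = P(fail to reject H₀ | Ha true) = P(Y ≤ 6 | p = 5/8), Y ~ Binomial(9, 5/8).
Equivalently, β = 1 − P(Y ≥ 7) = 24101307/33554432.

24101307/33554432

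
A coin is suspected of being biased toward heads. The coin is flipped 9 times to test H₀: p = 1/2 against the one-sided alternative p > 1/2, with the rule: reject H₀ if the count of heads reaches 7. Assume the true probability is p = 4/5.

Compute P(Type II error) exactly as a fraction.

β = P(fail to reject H₀ | Ha true) = P(Y ≤ 6 | p = 4/5), Y ~ Binomial(9, 4/5).
Equivalently, β = 1 − P(Y ≥ 7) = 511333/1953125.

511333/1953125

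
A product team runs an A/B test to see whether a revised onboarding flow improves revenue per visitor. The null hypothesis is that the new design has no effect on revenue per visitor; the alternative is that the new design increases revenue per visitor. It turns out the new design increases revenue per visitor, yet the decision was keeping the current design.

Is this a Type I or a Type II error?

Type II error

'Keeping the current design' corresponds to failing to reject H₀.
H₀ was not rejected but H₀ is false — a Type II error (false negative).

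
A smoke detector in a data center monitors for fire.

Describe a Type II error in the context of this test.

A Type II error would mean concluding that there is no fire (or at least failing to establish that there is a fire) when in fact there is a fire.

With the conventional null hypothesis that there is no fire:
A Type II error is failing to reject H₀ when H₀ is false.
Here that means remaining silent when actually there is a fire.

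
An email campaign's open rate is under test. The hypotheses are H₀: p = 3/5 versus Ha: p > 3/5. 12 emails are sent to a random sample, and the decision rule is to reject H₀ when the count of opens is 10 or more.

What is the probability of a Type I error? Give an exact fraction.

The Type I error probability is α = P(S ≥ 10) computed under H₀, where S ~ Binomial(12, 3/5).
P(S ≥ 10) = Σ_{j=10}^{12} C(12,j)·(3/5)^j·(2/5)^{12-j} = 4074381/48828125.

4074381/48828125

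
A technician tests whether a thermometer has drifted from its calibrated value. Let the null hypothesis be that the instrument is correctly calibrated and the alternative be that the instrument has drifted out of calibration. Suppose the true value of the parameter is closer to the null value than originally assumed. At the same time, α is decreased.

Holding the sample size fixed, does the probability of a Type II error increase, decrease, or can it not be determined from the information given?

A smaller true effect puts the Ha sampling distribution closer to H₀, so more of it falls in the non-rejection region. Tightening α shrinks the rejection region. When Ha holds, fewer sample outcomes clear the stricter threshold, so more fall in the acceptance region. Both changes push β in the same direction.

It increases.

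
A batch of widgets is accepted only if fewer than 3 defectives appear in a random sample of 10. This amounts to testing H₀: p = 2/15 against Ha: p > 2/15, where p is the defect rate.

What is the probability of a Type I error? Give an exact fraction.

The significance level is the probability, assuming p = 2/15, of seeing 3 or more defectives in 10 draws.
Computing the lower-tail complement: 1 − 165593336363/192216796875 = 26623460512/192216796875.

26623460512/192216796875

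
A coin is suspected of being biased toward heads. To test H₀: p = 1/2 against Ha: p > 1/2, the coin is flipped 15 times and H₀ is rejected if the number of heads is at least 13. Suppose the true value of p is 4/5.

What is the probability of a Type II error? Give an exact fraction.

18370873741/30517578125

β = P(fail to reject H₀ | Ha true) = P(K ≤ 12 | p = 4/5), K ~ Binomial(15, 4/5).
Summing C(15,j)·(4/5)^j·(1/5)^{15-j} for j = 0..12 gives 18370873741/30517578125.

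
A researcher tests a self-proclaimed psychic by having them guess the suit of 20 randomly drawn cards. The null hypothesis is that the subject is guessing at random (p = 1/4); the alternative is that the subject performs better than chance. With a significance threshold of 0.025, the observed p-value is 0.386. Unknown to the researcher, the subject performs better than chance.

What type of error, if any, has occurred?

Since p = 0.386 ≥ α = 0.025, H₀ is not rejected.
H₀ is false (actually the subject performs better than chance).
Failing to reject a false H₀ is a Type II error.

Type II error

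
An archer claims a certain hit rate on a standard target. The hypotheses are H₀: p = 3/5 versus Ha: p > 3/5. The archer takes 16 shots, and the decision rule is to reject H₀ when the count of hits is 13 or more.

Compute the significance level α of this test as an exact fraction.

1988120781/30517578125

α = P(reject H₀ | H₀ true) = P(K ≥ 13 | p = 3/5), with K ~ Binomial(16, 3/5).
Adding the binomial terms for j = 13 through 16 with p = 3/5 yields 1988120781/30517578125.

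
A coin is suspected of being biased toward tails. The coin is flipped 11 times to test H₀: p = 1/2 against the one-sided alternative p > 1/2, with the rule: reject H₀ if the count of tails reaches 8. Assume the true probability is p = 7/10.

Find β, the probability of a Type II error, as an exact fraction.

1076094153/2500000000

β = P(fail to reject H₀ | Ha true) = P(Y ≤ 7 | p = 7/10), Y ~ Binomial(11, 7/10).
Summing C(11,j)·(7/10)^j·(3/10)^{11-j} for j = 0..7 gives 1076094153/2500000000.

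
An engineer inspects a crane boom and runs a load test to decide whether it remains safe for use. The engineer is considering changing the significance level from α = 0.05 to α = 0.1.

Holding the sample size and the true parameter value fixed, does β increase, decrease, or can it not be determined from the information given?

It decreases.

A larger α widens the rejection region, so when the alternative is true more outcomes lead to rejection — failing to reject becomes less likely.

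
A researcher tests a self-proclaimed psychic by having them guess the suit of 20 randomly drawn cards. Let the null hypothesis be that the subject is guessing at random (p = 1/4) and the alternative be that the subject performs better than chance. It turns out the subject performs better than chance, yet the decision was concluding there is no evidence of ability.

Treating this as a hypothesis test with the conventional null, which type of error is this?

'Concluding there is no evidence of ability' corresponds to failing to reject H₀.
H₀ was not rejected but H₀ is false — a Type II error (false negative).

Type II error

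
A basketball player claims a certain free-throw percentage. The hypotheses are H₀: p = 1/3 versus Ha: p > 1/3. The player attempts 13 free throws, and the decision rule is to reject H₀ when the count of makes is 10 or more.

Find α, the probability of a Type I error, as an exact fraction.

Under H₀, Y ~ Binomial(13, 1/3), and α = P(Y ≥ 10).
P(Y ≥ 10) = Σ_{j=10}^{13} C(13,j)·(1/3)^j·(2/3)^{13-j} = 2627/1594323.

2627/1594323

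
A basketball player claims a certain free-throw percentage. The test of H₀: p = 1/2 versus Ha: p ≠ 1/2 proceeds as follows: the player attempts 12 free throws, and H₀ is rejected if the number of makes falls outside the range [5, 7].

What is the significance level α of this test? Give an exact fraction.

α = P(S ≤ 4 or S ≥ 8 | p = 1/2), S ~ Binomial(12, 1/2).
Each tail has probability (1 + 12 + 66 + 220 + 495)/4096; doubling gives α = 1588/4096 = 397/1024.

397/1024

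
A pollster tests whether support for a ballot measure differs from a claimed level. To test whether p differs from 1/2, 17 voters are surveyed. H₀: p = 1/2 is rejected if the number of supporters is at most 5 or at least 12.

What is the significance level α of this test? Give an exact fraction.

4701/32768

The significance level is the null-hypothesis probability of the rejection region {≤5} ∪ {≥12}.
Each tail has probability (1 + 17 + 136 + 680 + 2380 + 6188)/131072; doubling gives α = 18804/131072 = 4701/32768.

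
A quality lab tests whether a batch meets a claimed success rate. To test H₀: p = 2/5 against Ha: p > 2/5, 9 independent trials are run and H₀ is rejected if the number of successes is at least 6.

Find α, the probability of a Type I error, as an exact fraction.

The Type I error probability is α = P(X ≥ 6) computed under H₀, where X ~ Binomial(9, 2/5).
Summing C(9,j)(2/5)^j(3/5)^{9−j} for j = 6,…,9 gives 194048/1953125.

194048/1953125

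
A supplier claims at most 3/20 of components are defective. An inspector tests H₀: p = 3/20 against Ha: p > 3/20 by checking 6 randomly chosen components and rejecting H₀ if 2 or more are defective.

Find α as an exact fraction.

α = P(reject H₀ | H₀ true) = P(Y ≥ 2 | p = 3/20), Y ~ Binomial(6, 3/20).
Computing the lower-tail complement: 1 − 9938999/12800000 = 2861001/12800000.

2861001/12800000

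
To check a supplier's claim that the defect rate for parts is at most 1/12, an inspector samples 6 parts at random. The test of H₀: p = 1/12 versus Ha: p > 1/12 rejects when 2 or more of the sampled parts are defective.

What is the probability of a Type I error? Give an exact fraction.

α = P(reject H₀ | H₀ true) = P(Y ≥ 2 | p = 1/12), Y ~ Binomial(6, 1/12).
Via the complement, α = 1 − Σ_{j=0}^{1} C(6,j)(1/12)^j(11/12)^{6-j} = 248117/2985984.

248117/2985984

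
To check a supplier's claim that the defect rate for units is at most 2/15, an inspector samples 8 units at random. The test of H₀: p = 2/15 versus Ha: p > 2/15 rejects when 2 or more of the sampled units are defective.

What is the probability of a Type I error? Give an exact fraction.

Under H₀, K ~ Binomial(8, 2/15); the Type I error rate is P(K ≥ 2).
Via the complement, α = 1 − Σ_{j=0}^{1} C(8,j)(2/15)^j(13/15)^{8-j} = 743183632/2562890625.

743183632/2562890625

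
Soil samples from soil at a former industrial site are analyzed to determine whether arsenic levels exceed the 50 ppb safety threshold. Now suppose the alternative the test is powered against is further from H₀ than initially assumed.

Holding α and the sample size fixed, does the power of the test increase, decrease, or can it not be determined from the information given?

It increases.

The further the true parameter sits from the null value, the more of the Ha sampling distribution falls in the rejection region.
Since power = 1 − β and β decreases, power increases.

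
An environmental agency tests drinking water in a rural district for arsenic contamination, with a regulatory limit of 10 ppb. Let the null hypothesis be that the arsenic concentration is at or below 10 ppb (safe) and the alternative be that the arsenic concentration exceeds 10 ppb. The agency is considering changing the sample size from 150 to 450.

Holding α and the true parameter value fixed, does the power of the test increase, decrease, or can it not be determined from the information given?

A larger sample reduces the standard error, pulling the sampling distribution under Ha further from the non-rejection region.
Since power = 1 − β and β decreases, power increases.

It increases.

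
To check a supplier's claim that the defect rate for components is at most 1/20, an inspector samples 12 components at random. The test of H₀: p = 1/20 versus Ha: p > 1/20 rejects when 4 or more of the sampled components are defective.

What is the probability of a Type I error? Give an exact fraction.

The significance level is the probability, assuming p = 1/20, of seeing 4 or more defectives in 12 draws.
α = 1 − P(Y ≤ 3) = 1 − 817367938474207/819200000000000 = 1832061525793/819200000000000.

1832061525793/819200000000000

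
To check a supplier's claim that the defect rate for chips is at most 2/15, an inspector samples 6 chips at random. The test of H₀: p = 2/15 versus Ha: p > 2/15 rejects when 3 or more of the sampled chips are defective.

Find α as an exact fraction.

α = P(reject H₀ | H₀ true) = P(X ≥ 3 | p = 2/15), X ~ Binomial(6, 2/15).
Via the complement, α = 1 − Σ_{j=0}^{2} C(6,j)(2/15)^j(13/15)^{6-j} = 78928/2278125.

78928/2278125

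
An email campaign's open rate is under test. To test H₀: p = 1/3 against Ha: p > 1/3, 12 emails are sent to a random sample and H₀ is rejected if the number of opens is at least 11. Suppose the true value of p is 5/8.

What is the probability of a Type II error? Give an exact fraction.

β = P(fail to reject H₀ | Ha true) = P(Y ≤ 10 | p = 5/8), Y ~ Binomial(12, 5/8).
Equivalently, β = 1 − P(Y ≥ 11) = 66717523611/68719476736.

66717523611/68719476736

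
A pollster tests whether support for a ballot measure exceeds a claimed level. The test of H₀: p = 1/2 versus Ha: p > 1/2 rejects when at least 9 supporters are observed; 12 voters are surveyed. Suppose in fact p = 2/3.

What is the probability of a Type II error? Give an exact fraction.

β = P(fail to reject H₀ | Ha true) = P(K ≤ 8 | p = 2/3), K ~ Binomial(12, 2/3).
Adding the binomial probabilities P(K=0)+…+P(K=8) at p = 2/3 gives 107515/177147.

107515/177147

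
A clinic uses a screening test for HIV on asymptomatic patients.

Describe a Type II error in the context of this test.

A Type II error would mean concluding that the patient does not have HIV (or at least failing to establish that the patient has HIV) when in fact the patient has HIV.

With the conventional null hypothesis that the patient does not have HIV:
A Type II error is failing to reject H₀ when H₀ is false.
Here that means clearing the patient as negative when actually the patient has HIV.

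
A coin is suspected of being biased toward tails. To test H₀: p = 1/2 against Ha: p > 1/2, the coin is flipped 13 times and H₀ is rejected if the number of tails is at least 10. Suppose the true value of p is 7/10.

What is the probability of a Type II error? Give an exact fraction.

579394354239/1000000000000

β = P(fail to reject H₀ | Ha true) = P(S ≤ 9 | p = 7/10), S ~ Binomial(13, 7/10).
Equivalently, β = 1 − P(S ≥ 10) = 579394354239/1000000000000.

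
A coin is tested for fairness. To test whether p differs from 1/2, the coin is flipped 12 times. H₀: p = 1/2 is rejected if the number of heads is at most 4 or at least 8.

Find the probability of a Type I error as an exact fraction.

Under H₀, X ~ Binomial(12, 1/2); α is the probability of landing in either tail, P(X ≤ 4) + P(X ≥ 8).
By symmetry, α = 2·P(X ≤ 4) = 2·(1 + 12 + 66 + 220 + 495)/4096 = 1588/4096 = 397/1024.

397/1024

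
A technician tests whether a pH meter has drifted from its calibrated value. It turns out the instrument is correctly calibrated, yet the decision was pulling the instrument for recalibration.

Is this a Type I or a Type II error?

Type I error

The null hypothesis here is that the instrument is correctly calibrated.
'Pulling the instrument for recalibration' corresponds to rejecting H₀.
H₀ was rejected but H₀ is true — a Type I error (false positive).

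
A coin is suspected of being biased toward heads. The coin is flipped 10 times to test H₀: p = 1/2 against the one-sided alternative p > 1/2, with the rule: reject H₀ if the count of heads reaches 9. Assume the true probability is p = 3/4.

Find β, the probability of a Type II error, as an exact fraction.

A Type II error is failing to reject when Ha holds: with p = 3/4, β = P(K ≤ 8).
Summing C(10,j)·(3/4)^j·(1/4)^{10-j} for j = 0..8 gives 792697/1048576.

792697/1048576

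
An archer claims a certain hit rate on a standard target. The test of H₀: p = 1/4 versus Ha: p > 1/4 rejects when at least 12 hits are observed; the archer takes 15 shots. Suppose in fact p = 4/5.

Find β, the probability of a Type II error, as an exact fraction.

10737240461/30517578125

β = P(fail to reject H₀ | Ha true) = P(X ≤ 11 | p = 4/5), X ~ Binomial(15, 4/5).
Adding the binomial probabilities P(X=0)+…+P(X=11) at p = 4/5 gives 10737240461/30517578125.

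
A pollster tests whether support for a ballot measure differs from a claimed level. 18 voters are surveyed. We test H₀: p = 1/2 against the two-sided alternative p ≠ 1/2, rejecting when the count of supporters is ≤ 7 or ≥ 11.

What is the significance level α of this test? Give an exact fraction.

15751/32768

α = P(S ≤ 7 or S ≥ 11 | p = 1/2), S ~ Binomial(18, 1/2).
The two tails are symmetric, so α = 2·(1 + 18 + 153 + 816 + 3060 + 8568 + 18564 + 31824)/2^18 = 126008/262144 = 15751/32768.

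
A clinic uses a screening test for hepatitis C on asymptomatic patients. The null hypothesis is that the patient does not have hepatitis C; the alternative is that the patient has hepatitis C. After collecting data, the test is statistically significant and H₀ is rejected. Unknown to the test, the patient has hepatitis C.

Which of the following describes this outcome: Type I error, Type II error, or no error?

The test rejected a false H₀ — the decision matches the true state.

No error (correct decision).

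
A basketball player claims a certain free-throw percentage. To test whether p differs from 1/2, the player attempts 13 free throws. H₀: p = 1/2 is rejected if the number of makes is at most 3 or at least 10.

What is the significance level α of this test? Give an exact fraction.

189/2048

α = P(X ≤ 3 or X ≥ 10 | p = 1/2), X ~ Binomial(13, 1/2).
By symmetry, α = 2·P(X ≤ 3) = 2·(1 + 13 + 78 + 286)/8192 = 756/8192 = 189/2048.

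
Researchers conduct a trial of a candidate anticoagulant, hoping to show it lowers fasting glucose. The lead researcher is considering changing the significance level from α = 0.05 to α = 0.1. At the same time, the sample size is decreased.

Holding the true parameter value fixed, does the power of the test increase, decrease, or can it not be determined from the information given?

Cannot be determined from the information given.

The first change alone would make β decrease; the second alone would make β increase. Which effect dominates depends on the magnitudes, which are not given.
Since power = 1 − β, the effect on power is likewise indeterminate.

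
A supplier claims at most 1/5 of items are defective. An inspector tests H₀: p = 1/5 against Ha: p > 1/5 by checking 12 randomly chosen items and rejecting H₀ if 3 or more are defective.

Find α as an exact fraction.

Under H₀, Y ~ Binomial(12, 1/5); the Type I error rate is P(Y ≥ 3).
α = 1 − P(Y ≤ 2) = 1 − 27262976/48828125 = 21565149/48828125.

21565149/48828125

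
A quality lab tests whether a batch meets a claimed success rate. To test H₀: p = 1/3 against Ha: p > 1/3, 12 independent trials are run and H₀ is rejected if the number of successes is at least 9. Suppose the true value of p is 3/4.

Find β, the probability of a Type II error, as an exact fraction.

5892517/16777216

A Type II error is failing to reject when Ha holds: with p = 3/4, β = P(Y ≤ 8).
Adding the binomial probabilities P(Y=0)+…+P(Y=8) at p = 3/4 gives 5892517/16777216.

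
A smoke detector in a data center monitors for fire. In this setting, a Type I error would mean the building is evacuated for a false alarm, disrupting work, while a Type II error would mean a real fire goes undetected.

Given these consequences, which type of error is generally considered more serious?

The Type II consequence (a real fire goes undetected) is more severe than the Type I consequence (the building is evacuated for a false alarm, disrupting work).

Type II error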